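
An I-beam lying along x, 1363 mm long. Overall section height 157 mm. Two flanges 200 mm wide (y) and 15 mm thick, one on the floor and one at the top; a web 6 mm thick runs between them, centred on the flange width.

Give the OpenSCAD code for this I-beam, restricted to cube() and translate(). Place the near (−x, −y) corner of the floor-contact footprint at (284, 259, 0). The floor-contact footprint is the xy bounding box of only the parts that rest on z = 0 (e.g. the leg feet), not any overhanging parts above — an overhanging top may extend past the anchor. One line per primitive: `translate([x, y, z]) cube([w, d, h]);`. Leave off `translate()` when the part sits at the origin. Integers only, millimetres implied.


translate([284, 259, 0]) cube([1363, 200, 15]);
translate([284, 356, 15]) cube([1363, 6, 127]);
translate([284, 259, 142]) cube([1363, 200, 15]);


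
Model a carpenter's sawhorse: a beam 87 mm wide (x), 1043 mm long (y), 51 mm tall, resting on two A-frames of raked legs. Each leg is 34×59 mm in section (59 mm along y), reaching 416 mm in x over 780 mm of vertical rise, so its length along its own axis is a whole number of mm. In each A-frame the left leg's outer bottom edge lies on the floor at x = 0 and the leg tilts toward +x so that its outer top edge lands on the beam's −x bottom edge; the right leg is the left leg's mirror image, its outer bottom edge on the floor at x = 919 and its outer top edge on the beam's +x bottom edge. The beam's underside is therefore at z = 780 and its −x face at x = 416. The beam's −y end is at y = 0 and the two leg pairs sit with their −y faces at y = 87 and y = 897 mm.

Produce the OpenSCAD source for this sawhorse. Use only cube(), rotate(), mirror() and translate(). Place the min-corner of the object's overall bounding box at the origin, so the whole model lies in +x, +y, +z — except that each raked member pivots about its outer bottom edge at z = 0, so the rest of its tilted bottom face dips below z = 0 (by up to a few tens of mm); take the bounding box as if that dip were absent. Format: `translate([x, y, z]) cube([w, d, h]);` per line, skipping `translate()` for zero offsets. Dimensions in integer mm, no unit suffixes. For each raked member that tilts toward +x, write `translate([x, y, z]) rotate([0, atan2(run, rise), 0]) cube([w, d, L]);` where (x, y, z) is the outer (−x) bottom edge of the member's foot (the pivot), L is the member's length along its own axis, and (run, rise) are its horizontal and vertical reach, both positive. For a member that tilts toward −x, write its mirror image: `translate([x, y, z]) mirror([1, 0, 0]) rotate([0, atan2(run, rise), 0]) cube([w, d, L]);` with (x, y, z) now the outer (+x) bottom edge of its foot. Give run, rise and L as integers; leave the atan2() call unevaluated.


// leg length = √(416² + 780²) = 884
// right-leg outer foot x = 2·416 + 87 = 919
// beam min-corner = (416, 0, 780)
translate([416, 0, 780]) cube([87, 1043, 51]);
translate([0, 87, 0]) rotate([0, atan2(416, 780), 0]) cube([34, 59, 884]);
translate([919, 87, 0]) mirror([1, 0, 0]) rotate([0, atan2(416, 780), 0]) cube([34, 59, 884]);
translate([0, 897, 0]) rotate([0, atan2(416, 780), 0]) cube([34, 59, 884]);
translate([919, 897, 0]) mirror([1, 0, 0]) rotate([0, atan2(416, 780), 0]) cube([34, 59, 884]);


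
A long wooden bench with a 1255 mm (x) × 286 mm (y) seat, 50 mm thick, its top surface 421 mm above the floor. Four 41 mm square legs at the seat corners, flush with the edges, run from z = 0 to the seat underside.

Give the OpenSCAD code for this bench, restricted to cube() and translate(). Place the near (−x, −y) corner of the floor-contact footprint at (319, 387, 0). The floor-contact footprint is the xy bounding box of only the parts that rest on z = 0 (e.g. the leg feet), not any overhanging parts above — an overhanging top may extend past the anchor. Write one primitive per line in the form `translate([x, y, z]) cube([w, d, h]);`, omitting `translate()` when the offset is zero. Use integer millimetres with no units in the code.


// leg_h = 421 − 50 = 371
translate([319, 387, 371]) cube([1255, 286, 50]);
translate([319, 387, 0]) cube([41, 41, 371]);
translate([319, 632, 0]) cube([41, 41, 371]);
translate([1533, 387, 0]) cube([41, 41, 371]);
translate([1533, 632, 0]) cube([41, 41, 371]);


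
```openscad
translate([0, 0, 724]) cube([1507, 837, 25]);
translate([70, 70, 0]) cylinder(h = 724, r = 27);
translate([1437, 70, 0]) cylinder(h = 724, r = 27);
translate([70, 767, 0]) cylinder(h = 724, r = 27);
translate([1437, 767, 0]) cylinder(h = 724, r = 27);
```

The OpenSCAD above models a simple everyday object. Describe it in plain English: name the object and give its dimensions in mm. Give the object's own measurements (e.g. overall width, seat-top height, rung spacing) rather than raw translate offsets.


A table: top 1507 mm (x) × 837 mm (y), 25 mm thick, upper face at z = 749 mm, on four round legs of 54 mm diameter, each leg's bounding box inset 43 mm from the nearest pair of top edges from z = 0 to the bottom of the top.


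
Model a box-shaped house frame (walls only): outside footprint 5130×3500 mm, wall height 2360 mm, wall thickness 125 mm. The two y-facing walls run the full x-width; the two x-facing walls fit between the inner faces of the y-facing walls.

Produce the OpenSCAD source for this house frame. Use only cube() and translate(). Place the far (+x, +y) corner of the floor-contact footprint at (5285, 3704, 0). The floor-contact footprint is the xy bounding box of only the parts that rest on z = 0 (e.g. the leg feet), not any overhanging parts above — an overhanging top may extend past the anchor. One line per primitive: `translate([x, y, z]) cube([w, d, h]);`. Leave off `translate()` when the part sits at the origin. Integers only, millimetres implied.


translate([155, 204, 0]) cube([5130, 125, 2360]);
translate([155, 3579, 0]) cube([5130, 125, 2360]);
translate([155, 329, 0]) cube([125, 3250, 2360]);
translate([5160, 329, 0]) cube([125, 3250, 2360]);


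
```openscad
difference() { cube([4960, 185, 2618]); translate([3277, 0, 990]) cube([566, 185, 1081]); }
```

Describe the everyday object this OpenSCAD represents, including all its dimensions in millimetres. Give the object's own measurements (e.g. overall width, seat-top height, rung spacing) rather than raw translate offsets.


A wall 4960 mm long (x), 185 mm thick (y), 2618 mm tall, with a rectangular window opening cut through it. The opening is 566 mm wide and 1081 mm tall; its sill is at z = 990 mm and its near (−x) edge is 3277 mm from the wall's −x end. The opening passes through the full wall thickness.


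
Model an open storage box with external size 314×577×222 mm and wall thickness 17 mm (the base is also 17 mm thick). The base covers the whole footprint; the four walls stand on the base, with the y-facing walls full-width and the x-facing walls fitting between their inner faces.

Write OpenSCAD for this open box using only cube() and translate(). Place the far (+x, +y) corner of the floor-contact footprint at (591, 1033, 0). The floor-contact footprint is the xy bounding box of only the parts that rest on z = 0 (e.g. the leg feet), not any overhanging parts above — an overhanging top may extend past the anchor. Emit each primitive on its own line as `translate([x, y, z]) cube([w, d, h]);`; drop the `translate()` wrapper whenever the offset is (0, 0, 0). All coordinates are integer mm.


translate([277, 456, 0]) cube([314, 577, 17]);
translate([277, 456, 17]) cube([314, 17, 205]);
translate([277, 1016, 17]) cube([314, 17, 205]);
translate([277, 473, 17]) cube([17, 543, 205]);
translate([574, 473, 17]) cube([17, 543, 205]);


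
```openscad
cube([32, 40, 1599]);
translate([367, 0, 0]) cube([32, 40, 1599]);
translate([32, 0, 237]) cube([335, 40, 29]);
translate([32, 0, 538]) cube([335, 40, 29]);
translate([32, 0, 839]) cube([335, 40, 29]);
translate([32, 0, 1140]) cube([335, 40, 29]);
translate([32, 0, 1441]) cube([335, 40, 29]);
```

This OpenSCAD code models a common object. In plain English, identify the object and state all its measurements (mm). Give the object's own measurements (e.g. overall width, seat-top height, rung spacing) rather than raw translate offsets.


A straight ladder. Two 32×40 mm vertical rails, 1599 mm tall, stand 399 mm apart (outside-to-outside) with their front faces coplanar on the −y side. 5 rungs, each 40 mm deep and 29 mm tall, span between the inner faces of the rails, front faces flush with the rails. The lowest rung's underside is at z = 237 mm and rungs are spaced 301 mm apart (underside to underside).


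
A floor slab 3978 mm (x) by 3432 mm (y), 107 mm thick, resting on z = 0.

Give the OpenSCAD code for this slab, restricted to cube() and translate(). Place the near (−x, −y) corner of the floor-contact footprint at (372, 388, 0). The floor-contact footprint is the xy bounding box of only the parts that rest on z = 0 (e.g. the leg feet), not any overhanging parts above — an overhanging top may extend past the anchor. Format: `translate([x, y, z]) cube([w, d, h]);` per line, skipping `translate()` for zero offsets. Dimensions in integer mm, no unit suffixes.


translate([372, 388, 0]) cube([3978, 3432, 107]);


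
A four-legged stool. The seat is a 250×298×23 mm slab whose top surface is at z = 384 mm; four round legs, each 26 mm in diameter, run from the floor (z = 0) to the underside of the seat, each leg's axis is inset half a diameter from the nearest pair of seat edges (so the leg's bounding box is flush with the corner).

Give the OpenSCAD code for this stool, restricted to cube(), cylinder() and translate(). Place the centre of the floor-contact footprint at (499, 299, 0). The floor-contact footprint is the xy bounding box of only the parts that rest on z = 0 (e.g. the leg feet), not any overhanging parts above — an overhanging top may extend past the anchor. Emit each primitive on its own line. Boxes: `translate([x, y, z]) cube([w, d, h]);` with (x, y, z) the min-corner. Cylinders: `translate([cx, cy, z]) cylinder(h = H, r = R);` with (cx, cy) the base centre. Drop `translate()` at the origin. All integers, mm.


// leg_h = 384 - 23 = 361
translate([374, 150, 361]) cube([250, 298, 23]);
translate([387, 163, 0]) cylinder(h = 361, r = 13);
translate([611, 163, 0]) cylinder(h = 361, r = 13);
translate([387, 435, 0]) cylinder(h = 361, r = 13);
translate([611, 435, 0]) cylinder(h = 361, r = 13);


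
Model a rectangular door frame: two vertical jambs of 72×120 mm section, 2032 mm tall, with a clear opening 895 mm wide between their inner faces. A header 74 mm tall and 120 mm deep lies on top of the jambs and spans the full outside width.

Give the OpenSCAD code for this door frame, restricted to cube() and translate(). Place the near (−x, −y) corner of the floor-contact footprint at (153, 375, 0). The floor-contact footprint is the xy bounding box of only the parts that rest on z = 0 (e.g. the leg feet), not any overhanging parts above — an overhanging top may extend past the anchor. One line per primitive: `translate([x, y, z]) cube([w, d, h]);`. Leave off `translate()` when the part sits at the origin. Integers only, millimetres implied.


translate([153, 375, 0]) cube([72, 120, 2032]);
translate([1120, 375, 0]) cube([72, 120, 2032]);
translate([153, 375, 2032]) cube([1039, 120, 74]);


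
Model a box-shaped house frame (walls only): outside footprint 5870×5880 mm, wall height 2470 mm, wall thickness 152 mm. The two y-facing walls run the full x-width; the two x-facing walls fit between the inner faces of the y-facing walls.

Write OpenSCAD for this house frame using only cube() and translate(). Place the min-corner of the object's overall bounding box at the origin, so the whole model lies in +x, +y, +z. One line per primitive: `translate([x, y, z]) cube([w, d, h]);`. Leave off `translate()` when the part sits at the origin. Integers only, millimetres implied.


cube([5870, 152, 2470]);
translate([0, 5728, 0]) cube([5870, 152, 2470]);
translate([0, 152, 0]) cube([152, 5576, 2470]);
translate([5718, 152, 0]) cube([152, 5576, 2470]);


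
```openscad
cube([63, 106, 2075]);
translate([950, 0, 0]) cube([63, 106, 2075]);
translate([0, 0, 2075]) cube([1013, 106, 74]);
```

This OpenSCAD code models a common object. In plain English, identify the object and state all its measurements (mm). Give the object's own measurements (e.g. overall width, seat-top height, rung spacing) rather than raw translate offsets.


A door frame. The clear opening is 887 mm wide and 2075 mm high. Two 63 mm wide jambs, 106 mm deep, stand either side of the opening from the floor to the top of the opening. A 74 mm thick head sits across the top of both jambs, spanning the full outside width of the frame.


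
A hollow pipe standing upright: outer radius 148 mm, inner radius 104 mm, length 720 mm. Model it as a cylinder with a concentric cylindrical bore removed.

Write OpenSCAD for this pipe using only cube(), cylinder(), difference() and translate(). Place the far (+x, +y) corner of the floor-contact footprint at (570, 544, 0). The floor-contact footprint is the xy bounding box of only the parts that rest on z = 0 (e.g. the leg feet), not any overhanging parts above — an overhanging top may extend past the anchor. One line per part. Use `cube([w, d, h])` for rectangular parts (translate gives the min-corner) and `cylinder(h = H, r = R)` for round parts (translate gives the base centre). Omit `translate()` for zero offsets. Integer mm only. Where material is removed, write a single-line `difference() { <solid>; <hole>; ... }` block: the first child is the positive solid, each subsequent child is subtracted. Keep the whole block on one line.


difference() { translate([422, 396, 0]) cylinder(h = 720, r = 148); translate([422, 396, 0]) cylinder(h = 720, r = 104); }


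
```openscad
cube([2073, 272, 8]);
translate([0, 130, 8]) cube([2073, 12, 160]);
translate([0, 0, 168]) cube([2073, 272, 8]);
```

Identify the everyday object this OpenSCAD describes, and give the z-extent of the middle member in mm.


An I-beam. The web height is 160 mm.

Two wide flanges with a thin centred web — an I-beam. Overall 176 mm minus two 8 mm flanges gives a web of 176 − 2·8 = 160 mm.


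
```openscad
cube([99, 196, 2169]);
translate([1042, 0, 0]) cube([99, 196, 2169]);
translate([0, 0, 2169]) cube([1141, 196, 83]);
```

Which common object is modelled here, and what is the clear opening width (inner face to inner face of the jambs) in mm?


A door frame. The clear opening width is 943 mm.

Two 2169 mm tall posts with a header on top — a door frame. The left jamb is 99 mm wide at x = 0; the right jamb starts at x = 1042. The clear opening is 1042 − 99 = 943 mm.


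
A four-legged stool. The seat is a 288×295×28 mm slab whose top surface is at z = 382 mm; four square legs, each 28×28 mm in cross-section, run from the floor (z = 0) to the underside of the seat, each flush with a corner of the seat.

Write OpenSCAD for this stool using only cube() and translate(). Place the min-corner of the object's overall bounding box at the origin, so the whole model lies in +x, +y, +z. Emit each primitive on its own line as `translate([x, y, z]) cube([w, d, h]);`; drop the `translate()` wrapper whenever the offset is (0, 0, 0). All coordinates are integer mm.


// leg_h = 382 - 28 = 354
translate([0, 0, 354]) cube([288, 295, 28]);
cube([28, 28, 354]);
translate([260, 0, 0]) cube([28, 28, 354]);
translate([0, 267, 0]) cube([28, 28, 354]);
translate([260, 267, 0]) cube([28, 28, 354]);


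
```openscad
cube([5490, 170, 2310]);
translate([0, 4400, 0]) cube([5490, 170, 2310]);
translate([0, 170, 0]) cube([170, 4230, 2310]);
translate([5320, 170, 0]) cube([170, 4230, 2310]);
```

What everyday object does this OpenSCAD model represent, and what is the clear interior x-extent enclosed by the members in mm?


A house (or room) frame. The interior width is 5150 mm.

Four 2310 mm walls enclosing a rectangle with no floor or roof — a room or house frame. Outside width is 5490 mm and wall thickness is 170 mm, so the interior width is 5490 − 2 × 170 = 5150 mm.


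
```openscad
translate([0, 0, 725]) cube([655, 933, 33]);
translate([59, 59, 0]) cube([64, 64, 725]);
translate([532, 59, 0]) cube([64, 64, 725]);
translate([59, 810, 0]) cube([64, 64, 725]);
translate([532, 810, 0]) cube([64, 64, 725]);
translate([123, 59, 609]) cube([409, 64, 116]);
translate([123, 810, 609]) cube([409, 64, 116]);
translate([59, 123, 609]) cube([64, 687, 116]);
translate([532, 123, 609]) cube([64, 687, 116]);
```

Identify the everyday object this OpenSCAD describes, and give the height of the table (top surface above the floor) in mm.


A table. The table height is 758 mm.

A 655×933×33 slab sits at z = 725 on four 64 mm square posts — a table. The top surface is at 725 + 33 = 758 mm.


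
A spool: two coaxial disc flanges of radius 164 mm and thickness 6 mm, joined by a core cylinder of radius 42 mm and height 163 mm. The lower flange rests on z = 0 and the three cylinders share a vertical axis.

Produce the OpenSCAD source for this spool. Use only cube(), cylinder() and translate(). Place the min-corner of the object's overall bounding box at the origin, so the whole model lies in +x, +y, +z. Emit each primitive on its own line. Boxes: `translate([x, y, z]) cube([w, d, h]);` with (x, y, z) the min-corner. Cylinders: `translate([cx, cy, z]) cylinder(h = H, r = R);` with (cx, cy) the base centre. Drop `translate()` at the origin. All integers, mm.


translate([164, 164, 0]) cylinder(h = 6, r = 164);
translate([164, 164, 6]) cylinder(h = 163, r = 42);
translate([164, 164, 169]) cylinder(h = 6, r = 164);


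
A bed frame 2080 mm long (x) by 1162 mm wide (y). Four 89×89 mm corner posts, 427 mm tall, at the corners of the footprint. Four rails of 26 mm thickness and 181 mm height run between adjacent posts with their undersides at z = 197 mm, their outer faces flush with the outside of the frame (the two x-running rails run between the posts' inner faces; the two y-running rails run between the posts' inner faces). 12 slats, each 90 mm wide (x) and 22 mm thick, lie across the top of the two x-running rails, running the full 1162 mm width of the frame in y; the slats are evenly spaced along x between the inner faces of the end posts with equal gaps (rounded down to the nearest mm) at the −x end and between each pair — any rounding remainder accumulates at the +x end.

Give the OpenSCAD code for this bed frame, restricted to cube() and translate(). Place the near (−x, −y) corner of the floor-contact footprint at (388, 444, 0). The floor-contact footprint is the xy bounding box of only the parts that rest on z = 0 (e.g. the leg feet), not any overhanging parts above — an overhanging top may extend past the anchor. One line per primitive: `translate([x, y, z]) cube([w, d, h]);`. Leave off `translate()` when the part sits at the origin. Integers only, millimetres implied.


translate([388, 444, 0]) cube([89, 89, 427]);
translate([388, 1517, 0]) cube([89, 89, 427]);
translate([2379, 444, 0]) cube([89, 89, 427]);
translate([2379, 1517, 0]) cube([89, 89, 427]);
translate([477, 444, 197]) cube([1902, 26, 181]);
translate([477, 1580, 197]) cube([1902, 26, 181]);
translate([388, 533, 197]) cube([26, 984, 181]);
translate([2442, 533, 197]) cube([26, 984, 181]);
translate([540, 444, 378]) cube([90, 1162, 22]);
translate([693, 444, 378]) cube([90, 1162, 22]);
translate([846, 444, 378]) cube([90, 1162, 22]);
translate([999, 444, 378]) cube([90, 1162, 22]);
translate([1152, 444, 378]) cube([90, 1162, 22]);
translate([1305, 444, 378]) cube([90, 1162, 22]);
translate([1458, 444, 378]) cube([90, 1162, 22]);
translate([1611, 444, 378]) cube([90, 1162, 22]);
translate([1764, 444, 378]) cube([90, 1162, 22]);
translate([1917, 444, 378]) cube([90, 1162, 22]);
translate([2070, 444, 378]) cube([90, 1162, 22]);
translate([2223, 444, 378]) cube([90, 1162, 22]);


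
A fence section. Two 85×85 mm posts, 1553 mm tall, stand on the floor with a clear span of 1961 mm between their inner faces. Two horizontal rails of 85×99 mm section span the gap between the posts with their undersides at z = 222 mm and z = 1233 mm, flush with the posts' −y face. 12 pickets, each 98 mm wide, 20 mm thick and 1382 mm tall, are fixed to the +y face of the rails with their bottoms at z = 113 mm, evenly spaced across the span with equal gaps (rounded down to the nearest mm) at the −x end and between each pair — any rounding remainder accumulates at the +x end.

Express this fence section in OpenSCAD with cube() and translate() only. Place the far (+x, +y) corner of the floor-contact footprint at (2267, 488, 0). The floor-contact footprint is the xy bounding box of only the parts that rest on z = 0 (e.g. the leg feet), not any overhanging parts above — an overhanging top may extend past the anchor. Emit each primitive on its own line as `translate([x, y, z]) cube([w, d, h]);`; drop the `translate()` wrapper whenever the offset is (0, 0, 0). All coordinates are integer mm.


translate([136, 403, 0]) cube([85, 85, 1553]);
translate([2182, 403, 0]) cube([85, 85, 1553]);
translate([221, 403, 222]) cube([1961, 85, 99]);
translate([221, 403, 1233]) cube([1961, 85, 99]);
translate([281, 488, 113]) cube([98, 20, 1382]);
translate([439, 488, 113]) cube([98, 20, 1382]);
translate([597, 488, 113]) cube([98, 20, 1382]);
translate([755, 488, 113]) cube([98, 20, 1382]);
translate([913, 488, 113]) cube([98, 20, 1382]);
translate([1071, 488, 113]) cube([98, 20, 1382]);
translate([1229, 488, 113]) cube([98, 20, 1382]);
translate([1387, 488, 113]) cube([98, 20, 1382]);
translate([1545, 488, 113]) cube([98, 20, 1382]);
translate([1703, 488, 113]) cube([98, 20, 1382]);
translate([1861, 488, 113]) cube([98, 20, 1382]);
translate([2019, 488, 113]) cube([98, 20, 1382]);


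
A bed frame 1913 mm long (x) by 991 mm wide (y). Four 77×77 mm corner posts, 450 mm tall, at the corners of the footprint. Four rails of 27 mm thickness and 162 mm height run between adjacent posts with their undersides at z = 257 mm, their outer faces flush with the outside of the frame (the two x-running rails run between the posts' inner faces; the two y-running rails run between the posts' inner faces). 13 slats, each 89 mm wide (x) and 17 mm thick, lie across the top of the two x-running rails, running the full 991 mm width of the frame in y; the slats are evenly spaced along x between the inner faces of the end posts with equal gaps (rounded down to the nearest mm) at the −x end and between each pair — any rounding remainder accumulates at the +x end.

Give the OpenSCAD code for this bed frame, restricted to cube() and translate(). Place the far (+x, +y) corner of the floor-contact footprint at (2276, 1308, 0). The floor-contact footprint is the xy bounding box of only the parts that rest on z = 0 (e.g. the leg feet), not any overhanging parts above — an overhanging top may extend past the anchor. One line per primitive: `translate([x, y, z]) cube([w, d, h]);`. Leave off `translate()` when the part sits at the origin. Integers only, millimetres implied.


// slat z = rail_z + rail_h = 257 + 162 = 419
// slat gap = ⌊(1759 − 13·89) / 14⌋ = 43
translate([363, 317, 0]) cube([77, 77, 450]);
translate([363, 1231, 0]) cube([77, 77, 450]);
translate([2199, 317, 0]) cube([77, 77, 450]);
translate([2199, 1231, 0]) cube([77, 77, 450]);
translate([440, 317, 257]) cube([1759, 27, 162]);
translate([440, 1281, 257]) cube([1759, 27, 162]);
translate([363, 394, 257]) cube([27, 837, 162]);
translate([2249, 394, 257]) cube([27, 837, 162]);
translate([483, 317, 419]) cube([89, 991, 17]);
translate([615, 317, 419]) cube([89, 991, 17]);
translate([747, 317, 419]) cube([89, 991, 17]);
translate([879, 317, 419]) cube([89, 991, 17]);
translate([1011, 317, 419]) cube([89, 991, 17]);
translate([1143, 317, 419]) cube([89, 991, 17]);
translate([1275, 317, 419]) cube([89, 991, 17]);
translate([1407, 317, 419]) cube([89, 991, 17]);
translate([1539, 317, 419]) cube([89, 991, 17]);
translate([1671, 317, 419]) cube([89, 991, 17]);
translate([1803, 317, 419]) cube([89, 991, 17]);
translate([1935, 317, 419]) cube([89, 991, 17]);
translate([2067, 317, 419]) cube([89, 991, 17]);


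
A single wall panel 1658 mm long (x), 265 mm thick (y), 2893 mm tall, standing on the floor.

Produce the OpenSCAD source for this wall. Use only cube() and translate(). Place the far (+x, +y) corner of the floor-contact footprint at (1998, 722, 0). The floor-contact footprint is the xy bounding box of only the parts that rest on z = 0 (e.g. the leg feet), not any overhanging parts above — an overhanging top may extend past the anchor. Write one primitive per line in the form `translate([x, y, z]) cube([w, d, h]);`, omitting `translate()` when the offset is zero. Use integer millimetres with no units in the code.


translate([340, 457, 0]) cube([1658, 265, 2893]);


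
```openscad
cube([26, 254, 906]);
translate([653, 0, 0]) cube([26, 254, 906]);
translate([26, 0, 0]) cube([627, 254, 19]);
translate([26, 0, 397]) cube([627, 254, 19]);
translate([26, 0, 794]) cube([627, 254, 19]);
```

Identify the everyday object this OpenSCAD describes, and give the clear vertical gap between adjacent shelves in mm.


A bookshelf. The clear shelf gap is 378 mm.

Two tall side panels with 3 horizontal boards between them — a bookshelf. The first two shelf undersides are at z = 0 and z = 397; with shelf thickness 19, the clear gap is 397 − 0 − 19 = 378 mm.


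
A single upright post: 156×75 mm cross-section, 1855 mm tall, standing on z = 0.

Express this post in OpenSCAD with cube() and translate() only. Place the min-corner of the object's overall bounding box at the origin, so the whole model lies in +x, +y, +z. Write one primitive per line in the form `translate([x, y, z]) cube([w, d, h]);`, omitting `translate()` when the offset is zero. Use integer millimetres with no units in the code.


cube([156, 75, 1855]);


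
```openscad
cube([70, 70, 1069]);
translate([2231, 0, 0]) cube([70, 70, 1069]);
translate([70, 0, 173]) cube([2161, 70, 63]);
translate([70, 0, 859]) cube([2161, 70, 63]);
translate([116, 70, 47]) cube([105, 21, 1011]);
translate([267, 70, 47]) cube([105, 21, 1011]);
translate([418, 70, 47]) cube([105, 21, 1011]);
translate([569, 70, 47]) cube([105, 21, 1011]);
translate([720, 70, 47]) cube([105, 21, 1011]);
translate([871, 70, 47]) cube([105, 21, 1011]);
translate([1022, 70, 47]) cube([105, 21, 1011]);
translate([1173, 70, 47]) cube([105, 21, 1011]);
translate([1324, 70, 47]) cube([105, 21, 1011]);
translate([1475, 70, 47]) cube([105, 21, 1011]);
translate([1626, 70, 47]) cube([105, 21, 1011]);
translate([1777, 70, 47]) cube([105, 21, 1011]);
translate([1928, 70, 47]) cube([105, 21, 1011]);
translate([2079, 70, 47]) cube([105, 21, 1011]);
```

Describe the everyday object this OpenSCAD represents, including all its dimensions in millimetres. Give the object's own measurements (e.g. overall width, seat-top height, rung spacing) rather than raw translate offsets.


A fence section. Two 70×70 mm posts, 1069 mm tall, stand on the floor with a clear span of 2161 mm between their inner faces. Two horizontal rails of 70×63 mm section span the gap between the posts with their undersides at z = 173 mm and z = 859 mm, flush with the posts' −y face. 14 pickets, each 105 mm wide, 21 mm thick and 1011 mm tall, are fixed to the +y face of the rails with their bottoms at z = 47 mm, spaced across the span with a 46 mm gap after the −x post and between neighbouring pickets, with 47 mm left before the +x post.


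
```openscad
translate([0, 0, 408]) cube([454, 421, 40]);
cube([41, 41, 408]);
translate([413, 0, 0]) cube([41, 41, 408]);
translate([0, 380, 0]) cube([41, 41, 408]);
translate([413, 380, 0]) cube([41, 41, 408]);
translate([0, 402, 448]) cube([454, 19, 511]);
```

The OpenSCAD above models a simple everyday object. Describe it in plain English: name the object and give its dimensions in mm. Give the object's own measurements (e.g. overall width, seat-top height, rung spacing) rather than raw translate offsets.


A chair. The seat is a 454×421×40 mm slab with its top at z = 448 mm, on four 41×41 mm corner legs (flush with the seat edges, standing on z = 0). A flat backrest 19 mm thick, 511 mm tall, spans the full seat width and rises from the seat top along its +y edge, rear face flush with the rear of the seat.


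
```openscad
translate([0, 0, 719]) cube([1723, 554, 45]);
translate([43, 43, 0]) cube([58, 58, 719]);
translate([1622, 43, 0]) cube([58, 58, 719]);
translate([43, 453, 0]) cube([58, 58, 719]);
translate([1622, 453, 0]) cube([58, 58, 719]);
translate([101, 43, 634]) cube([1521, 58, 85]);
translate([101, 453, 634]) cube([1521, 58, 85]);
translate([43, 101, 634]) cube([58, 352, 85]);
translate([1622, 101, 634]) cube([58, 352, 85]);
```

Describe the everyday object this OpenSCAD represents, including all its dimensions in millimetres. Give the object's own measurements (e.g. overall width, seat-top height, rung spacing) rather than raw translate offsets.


A table: top 1723 mm (x) × 554 mm (y), 45 mm thick, upper face at z = 764 mm, on four 58×58 mm square legs, each inset 43 mm from the nearest pair of top edges from z = 0 to the bottom of the top. Four apron rails, 58 mm thick and 85 mm tall, run between adjacent legs with their top edges flush with the underside of the top and their outer faces flush with the legs' outer faces.


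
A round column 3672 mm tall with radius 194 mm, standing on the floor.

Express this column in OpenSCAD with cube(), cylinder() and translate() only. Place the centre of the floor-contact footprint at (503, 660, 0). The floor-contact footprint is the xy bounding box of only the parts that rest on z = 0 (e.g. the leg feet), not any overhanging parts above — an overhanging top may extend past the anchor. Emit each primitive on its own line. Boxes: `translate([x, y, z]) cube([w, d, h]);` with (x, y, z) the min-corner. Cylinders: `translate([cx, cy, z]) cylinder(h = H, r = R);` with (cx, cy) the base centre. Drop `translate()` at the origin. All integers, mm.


translate([503, 660, 0]) cylinder(h = 3672, r = 194);


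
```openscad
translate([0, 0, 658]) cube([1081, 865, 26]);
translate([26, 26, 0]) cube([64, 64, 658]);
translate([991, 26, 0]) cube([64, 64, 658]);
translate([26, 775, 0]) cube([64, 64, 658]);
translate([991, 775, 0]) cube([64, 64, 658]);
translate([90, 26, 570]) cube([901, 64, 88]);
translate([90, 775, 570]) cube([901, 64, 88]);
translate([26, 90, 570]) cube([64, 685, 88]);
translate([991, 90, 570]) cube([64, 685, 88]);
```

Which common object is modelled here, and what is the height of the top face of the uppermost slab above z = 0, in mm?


A table. The table height is 684 mm.

A 1081×865×26 slab sits at z = 658 on four 64 mm square posts — a table. The top surface is at 658 + 26 = 684 mm.


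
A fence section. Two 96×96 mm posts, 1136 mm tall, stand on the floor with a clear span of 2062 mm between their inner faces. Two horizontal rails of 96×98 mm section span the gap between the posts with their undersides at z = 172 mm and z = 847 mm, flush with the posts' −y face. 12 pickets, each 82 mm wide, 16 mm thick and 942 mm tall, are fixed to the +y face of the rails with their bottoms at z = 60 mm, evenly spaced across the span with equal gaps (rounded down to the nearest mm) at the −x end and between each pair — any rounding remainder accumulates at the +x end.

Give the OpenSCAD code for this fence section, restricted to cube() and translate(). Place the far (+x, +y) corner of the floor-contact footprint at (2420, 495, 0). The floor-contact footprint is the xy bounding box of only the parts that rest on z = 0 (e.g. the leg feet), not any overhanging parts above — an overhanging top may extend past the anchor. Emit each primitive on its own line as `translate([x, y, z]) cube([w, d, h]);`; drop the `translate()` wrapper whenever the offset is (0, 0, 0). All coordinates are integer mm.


translate([166, 399, 0]) cube([96, 96, 1136]);
translate([2324, 399, 0]) cube([96, 96, 1136]);
translate([262, 399, 172]) cube([2062, 96, 98]);
translate([262, 399, 847]) cube([2062, 96, 98]);
translate([344, 495, 60]) cube([82, 16, 942]);
translate([508, 495, 60]) cube([82, 16, 942]);
translate([672, 495, 60]) cube([82, 16, 942]);
translate([836, 495, 60]) cube([82, 16, 942]);
translate([1000, 495, 60]) cube([82, 16, 942]);
translate([1164, 495, 60]) cube([82, 16, 942]);
translate([1328, 495, 60]) cube([82, 16, 942]);
translate([1492, 495, 60]) cube([82, 16, 942]);
translate([1656, 495, 60]) cube([82, 16, 942]);
translate([1820, 495, 60]) cube([82, 16, 942]);
translate([1984, 495, 60]) cube([82, 16, 942]);
translate([2148, 495, 60]) cube([82, 16, 942]);


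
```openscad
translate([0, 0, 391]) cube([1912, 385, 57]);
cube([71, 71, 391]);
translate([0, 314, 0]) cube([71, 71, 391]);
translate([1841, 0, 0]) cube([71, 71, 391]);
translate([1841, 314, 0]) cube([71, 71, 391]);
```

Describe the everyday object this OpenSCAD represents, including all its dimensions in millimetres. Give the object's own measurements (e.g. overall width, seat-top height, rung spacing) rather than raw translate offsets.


A bench: a 1912×385 mm seat slab, 57 mm thick, top at z = 448 mm, on four 71×71 mm square legs flush with the seat corners and standing on z = 0.


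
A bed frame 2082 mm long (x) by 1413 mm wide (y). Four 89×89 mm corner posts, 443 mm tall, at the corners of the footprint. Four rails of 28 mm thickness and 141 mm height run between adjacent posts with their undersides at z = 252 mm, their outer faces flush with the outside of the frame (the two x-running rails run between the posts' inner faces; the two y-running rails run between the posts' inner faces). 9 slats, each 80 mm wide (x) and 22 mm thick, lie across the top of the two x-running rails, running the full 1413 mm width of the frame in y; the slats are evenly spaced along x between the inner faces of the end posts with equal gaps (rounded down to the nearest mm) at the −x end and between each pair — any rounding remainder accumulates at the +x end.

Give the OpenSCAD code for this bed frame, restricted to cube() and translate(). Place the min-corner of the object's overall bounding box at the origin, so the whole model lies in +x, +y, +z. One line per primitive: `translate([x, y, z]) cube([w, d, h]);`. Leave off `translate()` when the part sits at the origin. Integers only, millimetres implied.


cube([89, 89, 443]);
translate([0, 1324, 0]) cube([89, 89, 443]);
translate([1993, 0, 0]) cube([89, 89, 443]);
translate([1993, 1324, 0]) cube([89, 89, 443]);
translate([89, 0, 252]) cube([1904, 28, 141]);
translate([89, 1385, 252]) cube([1904, 28, 141]);
translate([0, 89, 252]) cube([28, 1235, 141]);
translate([2054, 89, 252]) cube([28, 1235, 141]);
translate([207, 0, 393]) cube([80, 1413, 22]);
translate([405, 0, 393]) cube([80, 1413, 22]);
translate([603, 0, 393]) cube([80, 1413, 22]);
translate([801, 0, 393]) cube([80, 1413, 22]);
translate([999, 0, 393]) cube([80, 1413, 22]);
translate([1197, 0, 393]) cube([80, 1413, 22]);
translate([1395, 0, 393]) cube([80, 1413, 22]);
translate([1593, 0, 393]) cube([80, 1413, 22]);
translate([1791, 0, 393]) cube([80, 1413, 22]);


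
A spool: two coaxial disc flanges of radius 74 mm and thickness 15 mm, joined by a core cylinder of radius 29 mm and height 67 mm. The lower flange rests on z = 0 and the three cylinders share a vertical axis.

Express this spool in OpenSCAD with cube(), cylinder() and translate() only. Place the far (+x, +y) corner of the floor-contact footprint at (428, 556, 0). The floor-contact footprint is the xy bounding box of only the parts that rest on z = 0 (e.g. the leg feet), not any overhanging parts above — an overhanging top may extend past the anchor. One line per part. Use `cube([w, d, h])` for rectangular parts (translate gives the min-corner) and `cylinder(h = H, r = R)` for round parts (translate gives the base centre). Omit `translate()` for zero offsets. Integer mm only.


translate([354, 482, 0]) cylinder(h = 15, r = 74);
translate([354, 482, 15]) cylinder(h = 67, r = 29);
translate([354, 482, 82]) cylinder(h = 15, r = 74);


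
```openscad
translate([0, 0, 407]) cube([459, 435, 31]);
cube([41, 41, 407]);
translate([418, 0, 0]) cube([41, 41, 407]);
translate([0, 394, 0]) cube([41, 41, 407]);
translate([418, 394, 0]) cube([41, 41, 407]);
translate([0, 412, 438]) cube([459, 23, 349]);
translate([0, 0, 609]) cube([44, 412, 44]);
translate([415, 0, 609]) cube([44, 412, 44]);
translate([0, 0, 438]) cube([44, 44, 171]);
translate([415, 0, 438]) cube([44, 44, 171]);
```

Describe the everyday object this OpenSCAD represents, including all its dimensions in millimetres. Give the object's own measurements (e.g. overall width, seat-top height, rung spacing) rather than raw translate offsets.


A chair. The seat is a 459×435×31 mm slab with its top at z = 438 mm, on four 41×41 mm corner legs (flush with the seat edges, standing on z = 0). A flat backrest 23 mm thick, 349 mm tall, spans the full seat width and rises from the seat top along its +y edge, rear face flush with the rear of the seat. Two armrests of 44×44 mm section run along each side from the seat's front edge to the front of the backrest, top faces 215 mm above the seat top and outer faces flush with the seat's x-edges; a 44×44 mm post under the front of each armrest stands on the seat at the front corner.


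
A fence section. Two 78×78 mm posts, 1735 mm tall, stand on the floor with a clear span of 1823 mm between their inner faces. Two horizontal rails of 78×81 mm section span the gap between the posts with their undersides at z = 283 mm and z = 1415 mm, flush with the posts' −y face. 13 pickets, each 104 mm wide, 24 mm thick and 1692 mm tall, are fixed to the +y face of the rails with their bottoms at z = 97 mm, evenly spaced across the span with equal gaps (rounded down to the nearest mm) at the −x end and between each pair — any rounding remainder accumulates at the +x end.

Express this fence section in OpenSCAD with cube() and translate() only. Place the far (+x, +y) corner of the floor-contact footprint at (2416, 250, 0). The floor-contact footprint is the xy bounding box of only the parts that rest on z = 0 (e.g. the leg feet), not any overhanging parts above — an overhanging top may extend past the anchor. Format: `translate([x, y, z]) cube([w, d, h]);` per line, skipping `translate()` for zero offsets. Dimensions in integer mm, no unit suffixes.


translate([437, 172, 0]) cube([78, 78, 1735]);
translate([2338, 172, 0]) cube([78, 78, 1735]);
translate([515, 172, 283]) cube([1823, 78, 81]);
translate([515, 172, 1415]) cube([1823, 78, 81]);
translate([548, 250, 97]) cube([104, 24, 1692]);
translate([685, 250, 97]) cube([104, 24, 1692]);
translate([822, 250, 97]) cube([104, 24, 1692]);
translate([959, 250, 97]) cube([104, 24, 1692]);
translate([1096, 250, 97]) cube([104, 24, 1692]);
translate([1233, 250, 97]) cube([104, 24, 1692]);
translate([1370, 250, 97]) cube([104, 24, 1692]);
translate([1507, 250, 97]) cube([104, 24, 1692]);
translate([1644, 250, 97]) cube([104, 24, 1692]);
translate([1781, 250, 97]) cube([104, 24, 1692]);
translate([1918, 250, 97]) cube([104, 24, 1692]);
translate([2055, 250, 97]) cube([104, 24, 1692]);
translate([2192, 250, 97]) cube([104, 24, 1692]);


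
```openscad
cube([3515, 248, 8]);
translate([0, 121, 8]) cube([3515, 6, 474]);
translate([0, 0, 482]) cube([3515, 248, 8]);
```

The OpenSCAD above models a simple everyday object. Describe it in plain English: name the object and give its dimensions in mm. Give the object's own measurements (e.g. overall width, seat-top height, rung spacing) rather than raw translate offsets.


An I-beam lying along x, 3515 mm long. Overall section height 490 mm. Two flanges 248 mm wide (y) and 8 mm thick, one on the floor and one at the top; a web 6 mm thick runs between them, centred on the flange width.


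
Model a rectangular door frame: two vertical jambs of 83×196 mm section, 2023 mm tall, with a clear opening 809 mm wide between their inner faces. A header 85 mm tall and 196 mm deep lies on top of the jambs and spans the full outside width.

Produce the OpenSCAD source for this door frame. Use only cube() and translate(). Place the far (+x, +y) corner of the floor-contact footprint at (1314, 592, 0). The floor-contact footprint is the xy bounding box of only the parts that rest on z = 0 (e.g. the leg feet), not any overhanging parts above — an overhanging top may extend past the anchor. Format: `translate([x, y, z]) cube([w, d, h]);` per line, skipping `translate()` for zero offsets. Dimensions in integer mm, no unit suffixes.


translate([339, 396, 0]) cube([83, 196, 2023]);
translate([1231, 396, 0]) cube([83, 196, 2023]);
translate([339, 396, 2023]) cube([975, 196, 85]);
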